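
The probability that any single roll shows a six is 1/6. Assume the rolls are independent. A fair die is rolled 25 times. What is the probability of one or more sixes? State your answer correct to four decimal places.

P(at least one) = 1 − P(none) = 1 − (1 − 0.166667)^25
= 1 − 0.010483 = 0.989517

0.9895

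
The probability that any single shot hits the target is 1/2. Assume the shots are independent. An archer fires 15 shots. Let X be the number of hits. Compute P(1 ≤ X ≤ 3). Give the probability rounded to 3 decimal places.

X ~ Binomial(15, 0.50); P(1 ≤ X ≤ 3) = Σ C(15,k) p^k (1−p)^(15−k) over k:
  k=1: C(15,1)·0.50^1·0.50^14 = 0.00046
  k=2: C(15,2)·0.50^2·0.50^13 = 0.00320
  k=3: C(15,3)·0.50^3·0.50^12 = 0.01389
Total = 0.01755

0.018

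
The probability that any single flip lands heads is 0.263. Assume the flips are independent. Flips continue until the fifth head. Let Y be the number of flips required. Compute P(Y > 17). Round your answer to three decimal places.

Needing more than 17 flips ⇔ fewer than 5 successes in the first 17. With X ~ Binomial(17, 0.263), P(Y > 17) = P(X ≤ 4).
  k=0: C(17,0)·0.263^0·0.737^17 = 0.00558
  k=1: C(17,1)·0.263^1·0.737^16 = 0.03388
  k=2: C(17,2)·0.263^2·0.737^15 = 0.09671
  k=3: C(17,3)·0.263^3·0.737^14 = 0.17255
  k=4: C(17,4)·0.263^4·0.737^13 = 0.21551
P(X ≤ 4) = 0.52423

0.524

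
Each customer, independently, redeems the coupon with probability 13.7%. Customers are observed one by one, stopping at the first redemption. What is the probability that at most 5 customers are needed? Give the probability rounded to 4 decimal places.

0.5213

Y = number of customers to the first success; geometric, p = 0.137.
P(Y ≤ 5) = 1 − (1−p)^5 = 1 − 0.478690 = 0.521310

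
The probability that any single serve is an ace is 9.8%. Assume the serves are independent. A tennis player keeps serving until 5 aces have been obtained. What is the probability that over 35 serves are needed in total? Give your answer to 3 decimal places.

0.744

Needing more than 35 serves ⇔ fewer than 5 successes in the first 35. With X ~ Binomial(35, 0.098), P(Y > 35) = P(X ≤ 4).
  k=0: C(35,0)·0.098^0·0.902^35 = 0.02705
  k=1: C(35,1)·0.098^1·0.902^34 = 0.10288
  k=2: C(35,2)·0.098^2·0.902^33 = 0.19001
  k=3: C(35,3)·0.098^3·0.902^32 = 0.22709
  k=4: C(35,4)·0.098^4·0.902^31 = 0.19738
P(X ≤ 4) = 0.74442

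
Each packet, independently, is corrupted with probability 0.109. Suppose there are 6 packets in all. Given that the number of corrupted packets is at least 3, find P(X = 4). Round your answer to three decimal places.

X ~ Binomial(6, 0.109). Want P(X=4 | X≥3) = P(X=4) / P(X≥3).
P(X=4) = C(6,4)·0.109^4·0.891^2 = 0.00168
P(X≥3) = 1 − 0.50034 − 0.36725 − 0.11232 = 0.02009
Ratio = 0.00168 / 0.02009 = 0.08369

0.084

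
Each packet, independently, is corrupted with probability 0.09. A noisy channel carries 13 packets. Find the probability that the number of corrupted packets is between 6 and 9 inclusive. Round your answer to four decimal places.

0.0005

X ~ Binomial(13, 0.09); P(6 ≤ X ≤ 9) = Σ C(13,k) p^k (1−p)^(13−k) over k:
  k=6: C(13,6)·0.09^6·0.91^7 = 0.000471
  k=7: C(13,7)·0.09^7·0.91^6 = 0.000047
  k=8: C(13,8)·0.09^8·0.91^5 = 0.000003
  k=9: C(13,9)·0.09^9·0.91^4 = 0.000000
Total = 0.000522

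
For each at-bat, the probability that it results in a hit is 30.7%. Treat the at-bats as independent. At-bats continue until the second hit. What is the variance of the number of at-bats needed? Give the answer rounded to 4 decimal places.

14.7057

Y = total at-bats until the second success; negative binomial with r=2, p=0.307.
Var(Y) = r(1−p)/p² = 2·0.693 / 0.307² = 14.705726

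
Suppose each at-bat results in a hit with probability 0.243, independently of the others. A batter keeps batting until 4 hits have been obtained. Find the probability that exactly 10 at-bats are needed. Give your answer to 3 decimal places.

Y = trial on which the fourth success occurs; negative binomial, r=4, p=0.243.
P(Y=10) = C(9,3) · p^4 · (1−p)^6
= 84 · 0.0034868 · 0.18818 = 0.05512

0.055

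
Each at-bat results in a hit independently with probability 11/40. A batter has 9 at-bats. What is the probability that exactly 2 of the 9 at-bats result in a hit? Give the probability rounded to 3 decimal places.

0.287

X ~ Binomial(n=9, p=0.275).
P(X=2) = C(9,2) · p^2 · (1−p)^7
= 36 · 0.075625 · 0.10528 = 0.28664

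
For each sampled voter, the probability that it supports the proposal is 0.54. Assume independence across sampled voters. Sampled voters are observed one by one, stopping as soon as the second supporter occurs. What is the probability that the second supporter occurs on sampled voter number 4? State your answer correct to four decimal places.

0.1851

Y = trial on which the second success occurs; negative binomial, r=2, p=0.54.
P(Y=4) = C(3,1) · p^2 · (1−p)^2
= 3 · 0.2916 · 0.2116 = 0.185108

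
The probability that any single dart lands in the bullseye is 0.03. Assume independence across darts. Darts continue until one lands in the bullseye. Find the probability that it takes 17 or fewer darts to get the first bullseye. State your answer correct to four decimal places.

Y = number of darts to the first success; geometric, p = 0.03.
P(Y ≤ 17) = 1 − (1−p)^17 = 1 − 0.595826 = 0.404174

0.4042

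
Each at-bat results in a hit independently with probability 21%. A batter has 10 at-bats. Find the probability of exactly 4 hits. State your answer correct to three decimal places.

X ~ Binomial(n=10, p=0.21).
P(X=4) = C(10,4) · p^4 · (1−p)^6
= 210 · 0.0019448 · 0.24309 = 0.09928

0.099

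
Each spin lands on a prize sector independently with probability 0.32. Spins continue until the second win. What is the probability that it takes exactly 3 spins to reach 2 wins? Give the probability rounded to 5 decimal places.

0.13926

Y = trial on which the second success occurs; negative binomial, r=2, p=0.32.
P(Y=3) = C(2,1) · p^2 · (1−p)^1
= 2 · 0.1024 · 0.68 = 0.1392640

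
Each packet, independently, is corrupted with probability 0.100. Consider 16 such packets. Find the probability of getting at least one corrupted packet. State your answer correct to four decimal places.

0.8147

P(at least one) = 1 − P(none) = 1 − (1 − 0.10)^16
= 1 − 0.185302 = 0.814698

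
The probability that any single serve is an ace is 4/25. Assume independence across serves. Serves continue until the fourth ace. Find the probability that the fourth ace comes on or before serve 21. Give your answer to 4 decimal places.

Finishing within 21 serves ⇔ at least 4 successes in the first 21. With X ~ Binomial(21, 0.16), P(Y ≤ 21) = 1 − P(X ≤ 3).
  k=0: C(21,0)·0.16^0·0.84^21 = 0.025696
  k=1: C(21,1)·0.16^1·0.84^20 = 0.102784
  k=2: C(21,2)·0.16^2·0.84^19 = 0.195779
  k=3: C(21,3)·0.16^3·0.84^18 = 0.236178
1 − 0.560436 = 0.439564

0.4396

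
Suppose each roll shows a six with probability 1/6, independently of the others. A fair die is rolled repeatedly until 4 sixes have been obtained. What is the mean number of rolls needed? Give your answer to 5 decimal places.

Y = total rolls until the fourth success; negative binomial with r=4, p=0.166667.
E[Y] = r / p = 4 / 0.166667 = 24.0000000

24.00000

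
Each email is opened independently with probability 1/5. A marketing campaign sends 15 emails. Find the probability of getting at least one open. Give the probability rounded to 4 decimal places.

0.9648

P(at least one) = 1 − P(none) = 1 − (1 − 0.20)^15
= 1 − 0.035184 = 0.964816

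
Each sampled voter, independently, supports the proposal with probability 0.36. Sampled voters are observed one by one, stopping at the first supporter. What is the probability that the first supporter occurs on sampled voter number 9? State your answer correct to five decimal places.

0.01013

Geometric (trials to first success), p = 0.36.
P(Y = 9) = (1−p)^8 · p = 0.028147 · 0.36 = 0.0101331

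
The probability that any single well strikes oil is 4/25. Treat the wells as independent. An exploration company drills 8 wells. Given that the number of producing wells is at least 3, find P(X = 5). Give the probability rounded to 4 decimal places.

X ~ Binomial(8, 0.16). Want P(X=5 | X≥3) = P(X=5) / P(X≥3).
P(X=5) = C(8,5)·0.16^5·0.84^3 = 0.003480
P(X≥3) = 1 − 0.247876 − 0.377716 − 0.251810 = 0.122598
Ratio = 0.003480 / 0.122598 = 0.028388

0.0284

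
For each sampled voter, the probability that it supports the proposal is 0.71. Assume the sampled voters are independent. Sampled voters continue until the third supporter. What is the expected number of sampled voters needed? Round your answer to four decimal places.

Y = total sampled voters until the third success; negative binomial with r=3, p=0.71.
E[Y] = r / p = 3 / 0.71 = 4.225352

4.2254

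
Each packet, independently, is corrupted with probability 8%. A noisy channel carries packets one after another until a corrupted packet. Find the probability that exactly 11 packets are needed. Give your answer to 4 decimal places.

Geometric (trials to first success), p = 0.08.
P(Y = 11) = (1−p)^10 · p = 0.43439 · 0.08 = 0.034751

0.0348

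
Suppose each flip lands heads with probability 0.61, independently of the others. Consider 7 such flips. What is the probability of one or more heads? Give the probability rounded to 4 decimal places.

P(at least one) = 1 − P(none) = 1 − (1 − 0.61)^7
= 1 − 0.001372 = 0.998628

0.9986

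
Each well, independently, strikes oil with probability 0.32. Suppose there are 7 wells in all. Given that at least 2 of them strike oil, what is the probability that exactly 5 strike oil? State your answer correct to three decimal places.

X ~ Binomial(7, 0.32). Want P(X=5 | X≥2) = P(X=5) / P(X≥2).
P(X=5) = C(7,5)·0.32^5·0.68^2 = 0.03258
P(X≥2) = 1 − 0.06723 − 0.22146 = 0.71131
Ratio = 0.03258 / 0.71131 = 0.04581

0.046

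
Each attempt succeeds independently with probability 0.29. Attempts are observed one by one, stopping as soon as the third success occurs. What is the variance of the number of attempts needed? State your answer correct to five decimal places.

25.32699

Y = total attempts until the third success; negative binomial with r=3, p=0.29.
Var(Y) = r(1−p)/p² = 3·0.71 / 0.29² = 25.3269917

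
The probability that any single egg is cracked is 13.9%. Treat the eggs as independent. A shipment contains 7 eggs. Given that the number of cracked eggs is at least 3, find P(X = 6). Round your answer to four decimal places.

X ~ Binomial(7, 0.139). Want P(X=6 | X≥3) = P(X=6) / P(X≥3).
P(X=6) = C(7,6)·0.139^6·0.861^1 = 0.000043
P(X≥3) = 1 − 0.350770 − 0.396398 − 0.191984 = 0.060848
Ratio = 0.000043 / 0.060848 = 0.000714

0.0007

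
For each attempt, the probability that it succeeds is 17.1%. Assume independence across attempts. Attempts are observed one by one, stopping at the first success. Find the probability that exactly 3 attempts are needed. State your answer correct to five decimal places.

0.11752

Geometric (trials to first success), p = 0.171.
P(Y = 3) = (1−p)^2 · p = 0.68724 · 0.171 = 0.1175182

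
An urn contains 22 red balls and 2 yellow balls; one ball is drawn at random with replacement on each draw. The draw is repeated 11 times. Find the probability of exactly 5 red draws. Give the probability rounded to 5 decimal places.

X ~ Binomial(n=11, p=0.916667).
P(X=5) = C(11,5) · p^5 · (1−p)^6
= 462 · 0.64723 · 3.349e-07 = 0.0001001

0.00010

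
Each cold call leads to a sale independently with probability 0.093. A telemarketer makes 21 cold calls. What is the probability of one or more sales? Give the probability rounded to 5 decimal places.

P(at least one) = 1 − P(none) = 1 − (1 − 0.093)^21
= 1 − 0.1287517 = 0.8712483

0.87125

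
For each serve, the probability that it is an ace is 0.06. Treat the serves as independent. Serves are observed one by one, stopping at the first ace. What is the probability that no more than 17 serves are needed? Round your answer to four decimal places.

Y = number of serves to the first success; geometric, p = 0.06.
P(Y ≤ 17) = 1 − (1−p)^17 = 1 − 0.349280 = 0.650720

0.6507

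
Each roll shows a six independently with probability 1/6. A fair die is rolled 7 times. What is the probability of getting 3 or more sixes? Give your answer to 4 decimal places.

0.0958

X ~ Binomial(7, 0.166667); P(X ≥ 3) = Σ C(7,k) p^k (1−p)^(7−k) over k:
  k=3: C(7,3)·0.166667^3·0.833333^4 = 0.078143
  k=4: C(7,4)·0.166667^4·0.833333^3 = 0.015629
  k=5: C(7,5)·0.166667^5·0.833333^2 = 0.001875
  k=6: C(7,6)·0.166667^6·0.833333^1 = 0.000125
  k=7: C(7,7)·0.166667^7·0.833333^0 = 0.000004
Total = 0.095775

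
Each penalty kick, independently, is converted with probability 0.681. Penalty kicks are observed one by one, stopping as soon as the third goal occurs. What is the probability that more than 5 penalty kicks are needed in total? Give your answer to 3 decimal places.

Needing more than 5 penalty kicks ⇔ fewer than 3 successes in the first 5. With X ~ Binomial(5, 0.681), P(Y > 5) = P(X ≤ 2).
  k=0: C(5,0)·0.681^0·0.319^5 = 0.00330
  k=1: C(5,1)·0.681^1·0.319^4 = 0.03526
  k=2: C(5,2)·0.681^2·0.319^3 = 0.15054
P(X ≤ 2) = 0.18911

0.189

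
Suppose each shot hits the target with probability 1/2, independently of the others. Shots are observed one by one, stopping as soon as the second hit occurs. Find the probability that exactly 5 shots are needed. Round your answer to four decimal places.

Y = trial on which the second success occurs; negative binomial, r=2, p=0.50.
P(Y=5) = C(4,1) · p^2 · (1−p)^3
= 4 · 0.25 · 0.125 = 0.125000

0.1250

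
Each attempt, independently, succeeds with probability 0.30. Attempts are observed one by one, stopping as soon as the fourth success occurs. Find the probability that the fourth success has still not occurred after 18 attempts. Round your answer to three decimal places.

0.165

Needing more than 18 attempts ⇔ fewer than 4 successes in the first 18. With X ~ Binomial(18, 0.30), P(Y > 18) = P(X ≤ 3).
  k=0: C(18,0)·0.30^0·0.70^18 = 0.00163
  k=1: C(18,1)·0.30^1·0.70^17 = 0.01256
  k=2: C(18,2)·0.30^2·0.70^16 = 0.04576
  k=3: C(18,3)·0.30^3·0.70^15 = 0.10460
P(X ≤ 3) = 0.16455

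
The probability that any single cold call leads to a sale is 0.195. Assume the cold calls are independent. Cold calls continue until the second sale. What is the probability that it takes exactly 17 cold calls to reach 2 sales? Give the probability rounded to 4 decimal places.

Y = trial on which the second success occurs; negative binomial, r=2, p=0.195.
P(Y=17) = C(16,1) · p^2 · (1−p)^15
= 16 · 0.038025 · 0.038631 = 0.023503

0.0235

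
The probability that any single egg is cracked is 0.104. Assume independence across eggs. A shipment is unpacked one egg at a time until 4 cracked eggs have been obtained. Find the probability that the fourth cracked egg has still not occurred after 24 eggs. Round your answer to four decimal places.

Needing more than 24 eggs ⇔ fewer than 4 successes in the first 24. With X ~ Binomial(24, 0.104), P(Y > 24) = P(X ≤ 3).
  k=0: C(24,0)·0.104^0·0.896^24 = 0.071679
  k=1: C(24,1)·0.104^1·0.896^23 = 0.199677
  k=2: C(24,2)·0.104^2·0.896^22 = 0.266534
  k=3: C(24,3)·0.104^3·0.896^21 = 0.226871
P(X ≤ 3) = 0.764761

0.7648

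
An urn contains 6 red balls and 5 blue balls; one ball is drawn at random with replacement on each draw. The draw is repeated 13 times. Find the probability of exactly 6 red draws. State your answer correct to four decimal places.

X ~ Binomial(n=13, p=0.545455).
P(X=6) = C(13,6) · p^6 · (1−p)^7
= 1716 · 0.026336 · 0.004009 = 0.181180

0.1812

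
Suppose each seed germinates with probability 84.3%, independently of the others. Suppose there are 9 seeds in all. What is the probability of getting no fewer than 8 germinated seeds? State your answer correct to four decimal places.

X ~ Binomial(9, 0.843); P(X ≥ 8) = Σ C(9,k) p^k (1−p)^(9−k) over k:
  k=8: C(9,8)·0.843^8·0.157^1 = 0.360382
  k=9: C(9,9)·0.843^9·0.157^0 = 0.215005
Total = 0.575387

0.5754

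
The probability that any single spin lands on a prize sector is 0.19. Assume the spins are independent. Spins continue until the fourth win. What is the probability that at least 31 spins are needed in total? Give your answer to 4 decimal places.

0.1516

Needing more than 30 spins ⇔ fewer than 4 successes in the first 30. With X ~ Binomial(30, 0.19), P(Y > 30) = P(X ≤ 3).
  k=0: C(30,0)·0.19^0·0.81^30 = 0.001797
  k=1: C(30,1)·0.19^1·0.81^29 = 0.012646
  k=2: C(30,2)·0.19^2·0.81^28 = 0.043011
  k=3: C(30,3)·0.19^3·0.81^27 = 0.094163
P(X ≤ 3) = 0.151617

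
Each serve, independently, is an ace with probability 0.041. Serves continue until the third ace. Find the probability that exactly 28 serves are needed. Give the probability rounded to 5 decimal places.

Y = trial on which the third success occurs; negative binomial, r=3, p=0.041.
P(Y=28) = C(27,2) · p^3 · (1−p)^25
= 351 · 6.8921e-05 · 0.35113 = 0.0084942

0.00849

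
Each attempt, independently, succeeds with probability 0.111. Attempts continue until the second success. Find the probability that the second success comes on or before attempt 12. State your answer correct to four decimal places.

Finishing within 12 attempts ⇔ at least 2 successes in the first 12. With X ~ Binomial(12, 0.111), P(Y ≤ 12) = 1 − P(X ≤ 1).
  k=0: C(12,0)·0.111^0·0.889^12 = 0.243681
  k=1: C(12,1)·0.111^1·0.889^11 = 0.365110
1 − 0.608791 = 0.391209

0.3912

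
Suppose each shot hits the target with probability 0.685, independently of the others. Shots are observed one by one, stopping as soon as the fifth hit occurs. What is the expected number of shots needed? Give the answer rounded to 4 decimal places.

7.2993

Y = total shots until the fifth success; negative binomial with r=5, p=0.685.
E[Y] = r / p = 5 / 0.685 = 7.299270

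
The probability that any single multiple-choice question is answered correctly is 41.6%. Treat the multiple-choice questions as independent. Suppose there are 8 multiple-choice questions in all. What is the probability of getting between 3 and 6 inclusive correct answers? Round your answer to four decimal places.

X ~ Binomial(8, 0.416); P(3 ≤ X ≤ 6) = Σ C(8,k) p^k (1−p)^(8−k) over k:
  k=3: C(8,3)·0.416^3·0.584^5 = 0.273862
  k=4: C(8,4)·0.416^4·0.584^4 = 0.243850
  k=5: C(8,5)·0.416^5·0.584^3 = 0.138961
  k=6: C(8,6)·0.416^6·0.584^2 = 0.049493
Total = 0.706166

0.7062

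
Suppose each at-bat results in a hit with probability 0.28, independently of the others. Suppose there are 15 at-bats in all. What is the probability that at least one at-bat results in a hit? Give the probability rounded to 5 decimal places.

P(at least one) = 1 − P(none) = 1 − (1 − 0.28)^15
= 1 − 0.0072442 = 0.9927558

0.99276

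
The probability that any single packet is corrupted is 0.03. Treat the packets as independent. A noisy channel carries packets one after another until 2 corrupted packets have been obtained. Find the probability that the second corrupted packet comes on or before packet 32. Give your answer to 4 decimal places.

Finishing within 32 packets ⇔ at least 2 successes in the first 32. With X ~ Binomial(32, 0.03), P(Y ≤ 32) = 1 − P(X ≤ 1).
  k=0: C(32,0)·0.03^0·0.97^32 = 0.377308
  k=1: C(32,1)·0.03^1·0.97^31 = 0.373418
1 − 0.750725 = 0.249275

0.2493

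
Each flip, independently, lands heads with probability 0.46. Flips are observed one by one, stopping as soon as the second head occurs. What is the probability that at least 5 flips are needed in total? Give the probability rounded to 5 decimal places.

0.37476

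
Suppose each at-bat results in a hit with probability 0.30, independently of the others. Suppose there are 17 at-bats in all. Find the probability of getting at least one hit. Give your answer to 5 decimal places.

P(at least one) = 1 − P(none) = 1 − (1 − 0.30)^17
= 1 − 0.0023263 = 0.9976737

0.99767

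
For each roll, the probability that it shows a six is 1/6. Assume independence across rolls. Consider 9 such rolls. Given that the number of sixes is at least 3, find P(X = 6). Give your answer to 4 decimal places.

0.0058

X ~ Binomial(9, 0.166667). Want P(X=6 | X≥3) = P(X=6) / P(X≥3).
P(X=6) = C(9,6)·0.166667^6·0.833333^3 = 0.001042
P(X≥3) = 1 − 0.193807 − 0.348852 − 0.279082 = 0.178260
Ratio = 0.001042 / 0.178260 = 0.005845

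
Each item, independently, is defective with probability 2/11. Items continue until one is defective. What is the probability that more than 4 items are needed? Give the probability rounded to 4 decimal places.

Y = number of items to the first success; geometric, p = 0.181818.
P(Y > 4) = P(first 4 all fail) = (1−p)^4 = 0.448125

0.4481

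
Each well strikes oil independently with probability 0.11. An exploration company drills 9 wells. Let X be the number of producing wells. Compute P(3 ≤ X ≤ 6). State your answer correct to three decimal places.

0.067

X ~ Binomial(9, 0.11); P(3 ≤ X ≤ 6) = Σ C(9,k) p^k (1−p)^(9−k) over k:
  k=3: C(9,3)·0.11^3·0.89^6 = 0.05556
  k=4: C(9,4)·0.11^4·0.89^5 = 0.01030
  k=5: C(9,5)·0.11^5·0.89^4 = 0.00127
  k=6: C(9,6)·0.11^6·0.89^3 = 0.00010
Total = 0.06724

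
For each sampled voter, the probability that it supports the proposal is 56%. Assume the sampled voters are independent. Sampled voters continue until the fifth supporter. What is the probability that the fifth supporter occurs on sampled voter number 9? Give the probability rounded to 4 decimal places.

0.1445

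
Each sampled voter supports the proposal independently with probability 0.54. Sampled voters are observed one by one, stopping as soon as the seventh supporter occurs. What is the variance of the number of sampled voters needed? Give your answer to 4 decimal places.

11.0425

Y = total sampled voters until the seventh success; negative binomial with r=7, p=0.54.
Var(Y) = r(1−p)/p² = 7·0.46 / 0.54² = 11.042524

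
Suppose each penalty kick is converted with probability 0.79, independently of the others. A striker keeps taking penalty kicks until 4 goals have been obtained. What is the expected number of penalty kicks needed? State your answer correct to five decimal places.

Y = total penalty kicks until the fourth success; negative binomial with r=4, p=0.79.
E[Y] = r / p = 4 / 0.79 = 5.0632911

5.06329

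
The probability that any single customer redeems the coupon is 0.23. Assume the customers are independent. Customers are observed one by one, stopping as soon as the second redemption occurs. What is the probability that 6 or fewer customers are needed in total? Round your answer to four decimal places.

0.4180

Finishing within 6 customers ⇔ at least 2 successes in the first 6. With X ~ Binomial(6, 0.23), P(Y ≤ 6) = 1 − P(X ≤ 1).
  k=0: C(6,0)·0.23^0·0.77^6 = 0.208422
  k=1: C(6,1)·0.23^1·0.77^5 = 0.373536
1 − 0.581959 = 0.418041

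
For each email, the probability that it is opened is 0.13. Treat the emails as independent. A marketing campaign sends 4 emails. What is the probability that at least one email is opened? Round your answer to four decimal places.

0.4271

P(at least one) = 1 − P(none) = 1 − (1 − 0.13)^4
= 1 − 0.572898 = 0.427102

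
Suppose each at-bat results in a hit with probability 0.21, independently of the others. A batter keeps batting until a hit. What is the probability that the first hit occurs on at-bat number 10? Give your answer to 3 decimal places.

0.025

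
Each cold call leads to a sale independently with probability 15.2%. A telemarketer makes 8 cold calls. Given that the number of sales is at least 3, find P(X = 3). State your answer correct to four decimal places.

0.7941

X ~ Binomial(8, 0.152). Want P(X=3 | X≥3) = P(X=3) / P(X≥3).
P(X=3) = C(8,3)·0.152^3·0.848^5 = 0.086238
P(X≥3) = 1 − 0.267403 − 0.383446 − 0.240558 = 0.108592
Ratio = 0.086238 / 0.108592 = 0.794145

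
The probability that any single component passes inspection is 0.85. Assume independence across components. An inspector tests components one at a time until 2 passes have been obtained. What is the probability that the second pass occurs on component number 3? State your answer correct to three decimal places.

Y = trial on which the second success occurs; negative binomial, r=2, p=0.85.
P(Y=3) = C(2,1) · p^2 · (1−p)^1
= 2 · 0.7225 · 0.15 = 0.21675

0.217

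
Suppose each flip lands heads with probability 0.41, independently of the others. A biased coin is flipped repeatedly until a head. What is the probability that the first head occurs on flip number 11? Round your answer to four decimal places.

Geometric (trials to first success), p = 0.41.
P(Y = 11) = (1−p)^10 · p = 0.0051112 · 0.41 = 0.002096

0.0021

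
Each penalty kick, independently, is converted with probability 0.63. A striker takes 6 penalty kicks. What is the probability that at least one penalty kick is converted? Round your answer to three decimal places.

P(at least one) = 1 − P(none) = 1 − (1 − 0.63)^6
= 1 − 0.00257 = 0.99743

0.997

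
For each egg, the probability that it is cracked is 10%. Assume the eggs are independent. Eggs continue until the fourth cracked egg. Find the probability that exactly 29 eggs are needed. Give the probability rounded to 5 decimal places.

0.02352

Y = trial on which the fourth success occurs; negative binomial, r=4, p=0.10.
P(Y=29) = C(28,3) · p^4 · (1−p)^25
= 3276 · 0.0001 · 0.07179 = 0.0235183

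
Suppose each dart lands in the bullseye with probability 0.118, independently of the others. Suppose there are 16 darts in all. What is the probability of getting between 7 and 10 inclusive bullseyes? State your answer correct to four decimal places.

X ~ Binomial(16, 0.118); P(7 ≤ X ≤ 10) = Σ C(16,k) p^k (1−p)^(16−k) over k:
  k=7: C(16,7)·0.118^7·0.882^9 = 0.001177
  k=8: C(16,8)·0.118^8·0.882^8 = 0.000177
  k=9: C(16,9)·0.118^9·0.882^7 = 0.000021
  k=10: C(16,10)·0.118^10·0.882^6 = 0.000002
Total = 0.001377

0.0014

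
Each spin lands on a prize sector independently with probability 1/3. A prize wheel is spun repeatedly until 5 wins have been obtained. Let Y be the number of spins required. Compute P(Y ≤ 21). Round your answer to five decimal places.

0.87884

Finishing within 21 spins ⇔ at least 5 successes in the first 21. With X ~ Binomial(21, 0.333333), P(Y ≤ 21) = 1 − P(X ≤ 4).
  k=0: C(21,0)·0.333333^0·0.666667^21 = 0.0002005
  k=1: C(21,1)·0.333333^1·0.666667^20 = 0.0021051
  k=2: C(21,2)·0.333333^2·0.666667^19 = 0.0105255
  k=3: C(21,3)·0.333333^3·0.666667^18 = 0.0333308
  k=4: C(21,4)·0.333333^4·0.666667^17 = 0.0749942
1 − 0.1211561 = 0.8788439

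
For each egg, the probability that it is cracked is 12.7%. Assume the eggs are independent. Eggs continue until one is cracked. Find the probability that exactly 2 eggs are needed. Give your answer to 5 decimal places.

Geometric (trials to first success), p = 0.127.
P(Y = 2) = (1−p)^1 · p = 0.873 · 0.127 = 0.1108710

0.11087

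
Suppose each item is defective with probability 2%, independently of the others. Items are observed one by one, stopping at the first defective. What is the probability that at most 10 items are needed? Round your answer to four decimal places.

0.1829

Y = number of items to the first success; geometric, p = 0.02.
P(Y ≤ 10) = 1 − (1−p)^10 = 1 − 0.817073 = 0.182927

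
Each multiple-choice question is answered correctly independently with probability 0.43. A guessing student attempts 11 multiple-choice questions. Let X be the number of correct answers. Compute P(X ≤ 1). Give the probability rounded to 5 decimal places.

X ~ Binomial(11, 0.43); P(X ≤ 1) = Σ C(11,k) p^k (1−p)^(11−k) over k:
  k=0: C(11,0)·0.43^0·0.57^11 = 0.0020636
  k=1: C(11,1)·0.43^1·0.57^10 = 0.0171242
Total = 0.0191878

0.01919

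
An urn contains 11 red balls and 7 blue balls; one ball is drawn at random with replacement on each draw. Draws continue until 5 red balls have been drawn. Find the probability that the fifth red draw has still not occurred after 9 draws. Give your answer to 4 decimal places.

0.2438

Needing more than 9 draws ⇔ fewer than 5 successes in the first 9. With X ~ Binomial(9, 0.611111), P(Y > 9) = P(X ≤ 4).
  k=0: C(9,0)·0.611111^0·0.388889^9 = 0.000203
  k=1: C(9,1)·0.611111^1·0.388889^8 = 0.002877
  k=2: C(9,2)·0.611111^2·0.388889^7 = 0.018085
  k=3: C(9,3)·0.611111^3·0.388889^6 = 0.066312
  k=4: C(9,4)·0.611111^4·0.388889^5 = 0.156307
P(X ≤ 4) = 0.243785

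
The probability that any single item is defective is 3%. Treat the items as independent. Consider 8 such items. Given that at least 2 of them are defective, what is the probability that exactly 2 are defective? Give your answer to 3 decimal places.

0.940

X ~ Binomial(8, 0.03). Want P(X=2 | X≥2) = P(X=2) / P(X≥2).
P(X=2) = C(8,2)·0.03^2·0.97^6 = 0.02099
P(X≥2) = 1 − 0.78374 − 0.19392 = 0.02234
Ratio = 0.02099 / 0.02234 = 0.93958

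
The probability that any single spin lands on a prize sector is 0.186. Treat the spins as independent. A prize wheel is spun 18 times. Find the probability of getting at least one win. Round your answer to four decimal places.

P(at least one) = 1 − P(none) = 1 − (1 − 0.186)^18
= 1 − 0.024617 = 0.975383

0.9754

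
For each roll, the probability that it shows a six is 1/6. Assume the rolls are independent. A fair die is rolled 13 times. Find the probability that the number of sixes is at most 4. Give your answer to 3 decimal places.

X ~ Binomial(13, 0.166667); P(X ≤ 4) = Σ C(13,k) p^k (1−p)^(13−k) over k:
  k=0: C(13,0)·0.166667^0·0.833333^13 = 0.09346
  k=1: C(13,1)·0.166667^1·0.833333^12 = 0.24301
  k=2: C(13,2)·0.166667^2·0.833333^11 = 0.29161
  k=3: C(13,3)·0.166667^3·0.833333^10 = 0.21385
  k=4: C(13,4)·0.166667^4·0.833333^9 = 0.10692
Total = 0.94885

0.949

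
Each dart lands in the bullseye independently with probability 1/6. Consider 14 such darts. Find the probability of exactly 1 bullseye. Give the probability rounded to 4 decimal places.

0.2181

X ~ Binomial(n=14, p=0.166667).
P(X=1) = C(14,1) · p^1 · (1−p)^13
= 14 · 0.16667 · 0.093464 = 0.218082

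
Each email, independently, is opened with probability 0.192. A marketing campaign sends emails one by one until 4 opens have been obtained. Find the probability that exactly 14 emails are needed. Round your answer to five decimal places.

0.04610

Y = trial on which the fourth success occurs; negative binomial, r=4, p=0.192.
P(Y=14) = C(13,3) · p^4 · (1−p)^10
= 286 · 0.001359 · 0.11861 = 0.0460983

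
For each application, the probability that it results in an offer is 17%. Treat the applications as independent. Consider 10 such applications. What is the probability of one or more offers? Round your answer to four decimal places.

0.8448

P(at least one) = 1 − P(none) = 1 − (1 − 0.17)^10
= 1 − 0.155160 = 0.844840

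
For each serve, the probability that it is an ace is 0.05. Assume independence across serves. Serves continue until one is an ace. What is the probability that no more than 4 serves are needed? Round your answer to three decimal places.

Y = number of serves to the first success; geometric, p = 0.05.
P(Y ≤ 4) = 1 − (1−p)^4 = 1 − 0.81451 = 0.18549

0.185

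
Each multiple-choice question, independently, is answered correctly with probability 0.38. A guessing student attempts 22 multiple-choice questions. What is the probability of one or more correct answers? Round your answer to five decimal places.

0.99997

P(at least one) = 1 − P(none) = 1 − (1 − 0.38)^22
= 1 − 0.0000271 = 0.9999729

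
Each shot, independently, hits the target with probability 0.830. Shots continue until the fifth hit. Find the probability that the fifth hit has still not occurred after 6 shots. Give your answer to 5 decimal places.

Needing more than 6 shots ⇔ fewer than 5 successes in the first 6. With X ~ Binomial(6, 0.83), P(Y > 6) = P(X ≤ 4).
  k=0: C(6,0)·0.83^0·0.17^6 = 0.0000241
  k=1: C(6,1)·0.83^1·0.17^5 = 0.0007071
  k=2: C(6,2)·0.83^2·0.17^4 = 0.0086306
  k=3: C(6,3)·0.83^3·0.17^3 = 0.0561838
  k=4: C(6,4)·0.83^4·0.17^2 = 0.2057318
P(X ≤ 4) = 0.2712775

0.27128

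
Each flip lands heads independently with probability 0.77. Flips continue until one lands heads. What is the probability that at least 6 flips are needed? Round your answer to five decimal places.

0.00064

Y = number of flips to the first success; geometric, p = 0.77.
P(Y > 5) = P(first 5 all fail) = (1−p)^5 = 0.0006436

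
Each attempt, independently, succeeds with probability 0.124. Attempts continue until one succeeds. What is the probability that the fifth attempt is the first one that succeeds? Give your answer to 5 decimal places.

0.07302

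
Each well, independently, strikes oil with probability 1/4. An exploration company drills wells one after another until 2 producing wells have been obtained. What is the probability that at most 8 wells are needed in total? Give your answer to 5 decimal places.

0.63292

Finishing within 8 wells ⇔ at least 2 successes in the first 8. With X ~ Binomial(8, 0.25), P(Y ≤ 8) = 1 − P(X ≤ 1).
  k=0: C(8,0)·0.25^0·0.75^8 = 0.1001129
  k=1: C(8,1)·0.25^1·0.75^7 = 0.2669678
1 − 0.3670807 = 0.6329193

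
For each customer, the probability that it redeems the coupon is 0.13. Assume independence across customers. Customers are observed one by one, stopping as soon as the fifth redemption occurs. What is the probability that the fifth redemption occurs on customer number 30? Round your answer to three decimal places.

0.027

Y = trial on which the fifth success occurs; negative binomial, r=5, p=0.13.
P(Y=30) = C(29,4) · p^5 · (1−p)^25
= 23751 · 3.7129e-05 · 0.03076 = 0.02713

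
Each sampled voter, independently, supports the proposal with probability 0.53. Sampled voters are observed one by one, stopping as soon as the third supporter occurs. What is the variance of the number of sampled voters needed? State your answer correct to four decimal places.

5.0196

Y = total sampled voters until the third success; negative binomial with r=3, p=0.53.
Var(Y) = r(1−p)/p² = 3·0.47 / 0.53² = 5.019580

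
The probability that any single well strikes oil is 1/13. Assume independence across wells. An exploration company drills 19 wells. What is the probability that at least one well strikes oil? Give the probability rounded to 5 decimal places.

0.78147

P(at least one) = 1 − P(none) = 1 − (1 − 0.076923)^19
= 1 − 0.2185345 = 0.7814655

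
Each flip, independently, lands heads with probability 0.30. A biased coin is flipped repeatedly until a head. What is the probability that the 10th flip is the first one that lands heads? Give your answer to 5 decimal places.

Geometric (trials to first success), p = 0.30.
P(Y = 10) = (1−p)^9 · p = 0.040354 · 0.30 = 0.0121061

0.01211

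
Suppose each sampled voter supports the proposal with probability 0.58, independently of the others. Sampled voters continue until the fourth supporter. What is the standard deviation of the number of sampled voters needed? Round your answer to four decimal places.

Y = total sampled voters until the fourth success; negative binomial with r=4, p=0.58.
SD(Y) = √[r(1−p)/p²] = √(4.994055) = 2.234738

2.2347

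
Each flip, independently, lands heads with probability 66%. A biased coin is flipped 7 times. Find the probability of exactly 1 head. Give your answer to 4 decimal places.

0.0071

X ~ Binomial(n=7, p=0.66).
P(X=1) = C(7,1) · p^1 · (1−p)^6
= 7 · 0.66 · 0.0015448 = 0.007137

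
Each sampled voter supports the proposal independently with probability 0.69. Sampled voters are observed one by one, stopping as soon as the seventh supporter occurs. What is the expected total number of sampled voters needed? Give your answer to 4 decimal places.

Y = total sampled voters until the seventh success; negative binomial with r=7, p=0.69.
E[Y] = r / p = 7 / 0.69 = 10.144928

10.1449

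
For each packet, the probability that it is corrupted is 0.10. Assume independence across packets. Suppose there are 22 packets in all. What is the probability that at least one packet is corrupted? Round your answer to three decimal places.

P(at least one) = 1 − P(none) = 1 − (1 − 0.10)^22
= 1 − 0.09848 = 0.90152

0.902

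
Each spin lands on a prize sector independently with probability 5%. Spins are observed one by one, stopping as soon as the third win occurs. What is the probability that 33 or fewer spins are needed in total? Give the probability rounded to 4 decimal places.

Finishing within 33 spins ⇔ at least 3 successes in the first 33. With X ~ Binomial(33, 0.05), P(Y ≤ 33) = 1 − P(X ≤ 2).
  k=0: C(33,0)·0.05^0·0.95^33 = 0.184026
  k=1: C(33,1)·0.05^1·0.95^32 = 0.319624
  k=2: C(33,2)·0.05^2·0.95^31 = 0.269157
1 − 0.772807 = 0.227193

0.2272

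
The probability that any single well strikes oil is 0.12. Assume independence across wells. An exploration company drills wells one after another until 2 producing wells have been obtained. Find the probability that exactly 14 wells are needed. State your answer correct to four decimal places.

0.0404

Y = trial on which the second success occurs; negative binomial, r=2, p=0.12.
P(Y=14) = C(13,1) · p^2 · (1−p)^12
= 13 · 0.0144 · 0.21567 = 0.040374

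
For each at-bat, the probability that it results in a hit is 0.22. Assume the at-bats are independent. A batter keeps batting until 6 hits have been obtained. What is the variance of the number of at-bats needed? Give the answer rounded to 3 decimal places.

Y = total at-bats until the sixth success; negative binomial with r=6, p=0.22.
Var(Y) = r(1−p)/p² = 6·0.78 / 0.22² = 96.69421

96.694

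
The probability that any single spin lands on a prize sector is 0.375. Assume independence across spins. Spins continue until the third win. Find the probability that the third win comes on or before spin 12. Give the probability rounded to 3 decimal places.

Finishing within 12 spins ⇔ at least 3 successes in the first 12. With X ~ Binomial(12, 0.375), P(Y ≤ 12) = 1 − P(X ≤ 2).
  k=0: C(12,0)·0.375^0·0.625^12 = 0.00355
  k=1: C(12,1)·0.375^1·0.625^11 = 0.02558
  k=2: C(12,2)·0.375^2·0.625^10 = 0.08441
1 − 0.11354 = 0.88646

0.886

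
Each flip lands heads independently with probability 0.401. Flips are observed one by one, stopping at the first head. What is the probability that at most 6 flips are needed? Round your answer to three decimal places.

0.954

Y = number of flips to the first success; geometric, p = 0.401.
P(Y ≤ 6) = 1 − (1−p)^6 = 1 − 0.04619 = 0.95381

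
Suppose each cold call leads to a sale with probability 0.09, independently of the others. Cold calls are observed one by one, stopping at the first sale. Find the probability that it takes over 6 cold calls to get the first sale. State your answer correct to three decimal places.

0.568

Y = number of cold calls to the first success; geometric, p = 0.09.
P(Y > 6) = P(first 6 all fail) = (1−p)^6 = 0.56787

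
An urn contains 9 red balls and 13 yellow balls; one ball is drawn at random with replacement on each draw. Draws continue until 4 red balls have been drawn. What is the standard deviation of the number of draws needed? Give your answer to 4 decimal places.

Y = total draws until the fourth success; negative binomial with r=4, p=0.409091.
SD(Y) = √[r(1−p)/p²] = √(14.123457) = 3.758119

3.7581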